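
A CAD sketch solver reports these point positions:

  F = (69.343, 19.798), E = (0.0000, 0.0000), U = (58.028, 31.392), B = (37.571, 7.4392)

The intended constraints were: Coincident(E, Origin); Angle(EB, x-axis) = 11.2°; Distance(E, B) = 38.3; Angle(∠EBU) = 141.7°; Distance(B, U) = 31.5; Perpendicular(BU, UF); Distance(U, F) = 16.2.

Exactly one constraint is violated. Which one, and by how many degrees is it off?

Perpendicular(BU, UF) — off by 5.20°.

E = (0.00, 0.00) ✓; EB at 11.20° ✓; |EB| = 38.30 ✓; ∠EBU = 141.7° ✓; |BU| = 31.50 ✓; ∠(BU, UF) = 95.20° ✗; |UF| = 16.20 ✓.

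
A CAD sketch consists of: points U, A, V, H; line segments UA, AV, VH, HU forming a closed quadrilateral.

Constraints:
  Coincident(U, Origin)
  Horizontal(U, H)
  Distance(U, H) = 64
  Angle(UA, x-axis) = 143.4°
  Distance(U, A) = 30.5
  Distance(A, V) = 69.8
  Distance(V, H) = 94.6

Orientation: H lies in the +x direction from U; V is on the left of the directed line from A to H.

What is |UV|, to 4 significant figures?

79.08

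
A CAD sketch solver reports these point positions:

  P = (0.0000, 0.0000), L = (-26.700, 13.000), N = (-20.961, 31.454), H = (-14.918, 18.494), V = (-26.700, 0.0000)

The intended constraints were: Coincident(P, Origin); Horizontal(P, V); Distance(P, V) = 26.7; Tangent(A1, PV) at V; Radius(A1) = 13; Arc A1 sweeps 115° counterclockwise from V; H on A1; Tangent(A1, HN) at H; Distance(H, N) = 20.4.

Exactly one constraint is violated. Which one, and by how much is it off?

Distance(H, N) = 20.4 — off by 6.10.

P = (0.00, 0.00) ✓; P.y = 0.00, V.y = 0.00 ✓; |PV| = 26.70 ✓; ∠(LV, VP) = 90.00° ✓; |LV| = 13.00 ✓; bearing(L→H) − bearing(L→V) = 115.0° ✓; |LH| = 13.00 ✓; ∠(LH, HN) = 90.00° ✓; |HN| = 14.30 ✗.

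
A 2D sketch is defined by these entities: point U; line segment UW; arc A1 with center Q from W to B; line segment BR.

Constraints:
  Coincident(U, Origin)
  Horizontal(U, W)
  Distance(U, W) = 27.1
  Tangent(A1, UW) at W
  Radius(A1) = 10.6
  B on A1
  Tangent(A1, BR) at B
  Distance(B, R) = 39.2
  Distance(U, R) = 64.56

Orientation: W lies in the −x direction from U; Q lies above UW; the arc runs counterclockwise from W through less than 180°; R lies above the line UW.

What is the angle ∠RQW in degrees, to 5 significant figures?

156.32°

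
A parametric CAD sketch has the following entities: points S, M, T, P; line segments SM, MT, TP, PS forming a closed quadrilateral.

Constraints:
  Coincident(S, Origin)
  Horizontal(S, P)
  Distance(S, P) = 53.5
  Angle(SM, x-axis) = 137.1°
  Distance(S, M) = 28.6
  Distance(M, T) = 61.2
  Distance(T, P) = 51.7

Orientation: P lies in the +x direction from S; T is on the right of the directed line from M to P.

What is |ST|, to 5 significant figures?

34.115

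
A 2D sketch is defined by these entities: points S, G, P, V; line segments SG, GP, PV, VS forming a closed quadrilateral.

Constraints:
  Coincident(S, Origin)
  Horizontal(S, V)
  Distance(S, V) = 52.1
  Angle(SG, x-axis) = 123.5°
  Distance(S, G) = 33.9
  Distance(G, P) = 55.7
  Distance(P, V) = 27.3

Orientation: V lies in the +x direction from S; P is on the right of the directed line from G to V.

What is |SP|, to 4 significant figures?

26.05

S is at the origin; S and V share the same y with |SV| = 52.1 and V in +x, so V = (52.1, 0). SG runs at 123.5° with |SG| = 33.9, so G = (-18.71, 28.27). P is determined by |GP| = 55.7 and |PV| = 27.3 together: it lies at the intersection of circle(G, 55.7) and circle(V, 27.3). With |GV| = 76.24, the foot of the radical line on GV is 53.58 from G and the perpendicular offset is √(55.7² − 53.58²) = 15.22. Taking the right-of-GV solution: P = (25.41, -5.731).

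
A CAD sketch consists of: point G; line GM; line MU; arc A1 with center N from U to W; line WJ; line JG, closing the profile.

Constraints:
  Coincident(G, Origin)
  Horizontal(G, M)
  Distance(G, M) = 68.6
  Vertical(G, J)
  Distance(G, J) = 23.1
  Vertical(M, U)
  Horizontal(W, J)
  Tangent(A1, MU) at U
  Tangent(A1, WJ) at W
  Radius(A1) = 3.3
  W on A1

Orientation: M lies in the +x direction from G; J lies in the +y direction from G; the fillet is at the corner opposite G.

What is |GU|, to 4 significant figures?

71.40

The virtual corner opposite G is at (68.60, 23.10). The tangent condition forces NU to be normal to MU and since A1 is tangent to WJ there, NW ⟂ WJ, with radius 3.3, so the center N sits 3.3 in from both sides at N = (65.30, 19.80). That places the tangent points at U = (68.60, 19.80) on MU and W = (65.30, 23.10) on WJ. Then |GU| = |U − G| = 71.40.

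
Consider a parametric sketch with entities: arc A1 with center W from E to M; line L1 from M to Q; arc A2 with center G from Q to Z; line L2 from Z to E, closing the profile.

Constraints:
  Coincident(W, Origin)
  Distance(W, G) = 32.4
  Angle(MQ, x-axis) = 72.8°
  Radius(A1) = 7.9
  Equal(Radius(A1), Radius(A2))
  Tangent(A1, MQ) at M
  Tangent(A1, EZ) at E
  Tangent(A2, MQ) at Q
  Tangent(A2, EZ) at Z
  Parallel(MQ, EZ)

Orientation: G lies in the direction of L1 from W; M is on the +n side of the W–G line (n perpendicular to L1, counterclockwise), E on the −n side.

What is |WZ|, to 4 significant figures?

33.35

Tangency of A1 to both parallel lines with radius 7.9 puts M and E at W ± 7.9·n: M = (-7.547, 2.336), E = (7.547, -2.336). Equal radii place Q and Z the same way about G: Q = G + 7.9·n = (2.034, 33.29), Z = G − 7.9·n = (17.13, 28.61). Then |WZ| = |Z − W| = 33.35.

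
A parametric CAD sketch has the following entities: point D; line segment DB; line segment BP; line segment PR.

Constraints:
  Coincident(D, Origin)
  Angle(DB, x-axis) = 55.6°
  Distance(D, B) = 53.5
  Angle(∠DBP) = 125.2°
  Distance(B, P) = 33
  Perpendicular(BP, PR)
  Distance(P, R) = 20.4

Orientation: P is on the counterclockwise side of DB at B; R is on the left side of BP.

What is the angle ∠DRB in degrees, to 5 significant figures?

51.788°

∠DBP = 125.2°, so BP runs at 55.6° + (180° − 125.2°) = 110.40° from the x-axis; with |BP| = 33.0, P = B + 33.0·(cos 110.40°, sin 110.40°) = (18.723, 75.074). The perpendicularity gives PR at right angles to BP; with |PR| = 20.4 on the left of BP, R = P + 20.4·(-0.93728, -0.34857) = (-0.39770, 67.963). Then cos ∠DRB = RD·RB / (|RD||RB|), giving 51.788°.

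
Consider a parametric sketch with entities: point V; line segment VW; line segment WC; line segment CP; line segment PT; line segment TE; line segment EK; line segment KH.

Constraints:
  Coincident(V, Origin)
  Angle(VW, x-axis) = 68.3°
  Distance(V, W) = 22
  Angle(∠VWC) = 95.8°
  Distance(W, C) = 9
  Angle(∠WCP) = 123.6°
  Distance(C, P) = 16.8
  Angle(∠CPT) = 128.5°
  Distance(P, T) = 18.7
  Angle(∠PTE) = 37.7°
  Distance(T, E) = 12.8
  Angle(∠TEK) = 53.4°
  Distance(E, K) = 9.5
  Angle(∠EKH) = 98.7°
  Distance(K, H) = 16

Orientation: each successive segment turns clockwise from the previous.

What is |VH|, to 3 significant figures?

23.9

V is at the origin; VW runs at 68.3° with length 22.0, so W = (8.13, 20.4). ∠VWC = 95.8° gives WC at -15.9° from the x-axis; with |WC| = 9.0, C = (16.8, 18.0). ∠WCP = 123.6° gives CP at -72.3° from the x-axis; with |CP| = 16.8, P = (21.9, 1.97). ∠CPT = 128.5° gives PT at -124° from the x-axis; with |PT| = 18.7, T = (11.5, -13.6). ∠PTE = 37.7° gives TE at 93.9° from the x-axis; with |TE| = 12.8, E = (10.6, -0.798). ∠TEK = 53.4° gives EK at -32.7° from the x-axis; with |EK| = 9.5, K = (18.6, -5.93). ∠EKH = 98.7° gives KH at -114° from the x-axis; with |KH| = 16.0, H = (12.1, -20.5). Then |VH| = |H − V| = 23.9.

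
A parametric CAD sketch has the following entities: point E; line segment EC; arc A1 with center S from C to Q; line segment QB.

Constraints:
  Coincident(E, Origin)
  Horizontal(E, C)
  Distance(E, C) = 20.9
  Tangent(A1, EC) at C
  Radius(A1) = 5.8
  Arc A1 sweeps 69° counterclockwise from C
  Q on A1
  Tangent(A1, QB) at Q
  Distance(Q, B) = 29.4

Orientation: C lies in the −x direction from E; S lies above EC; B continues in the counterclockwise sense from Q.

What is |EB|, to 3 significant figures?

31.6

On A1, C sits at bearing -90° from S; a 69° counterclockwise sweep puts Q at bearing -21°, so Q = S + 5.8·(cos -21°, sin -21°) = (-15.5, 3.72). Since A1 is tangent to QB there, SQ ⟂ QB, so QB runs along (−sin -21°, cos -21°); with |QB| = 29.4, B = (-4.95, 31.2). Then |EB| = |B − E| = 31.6.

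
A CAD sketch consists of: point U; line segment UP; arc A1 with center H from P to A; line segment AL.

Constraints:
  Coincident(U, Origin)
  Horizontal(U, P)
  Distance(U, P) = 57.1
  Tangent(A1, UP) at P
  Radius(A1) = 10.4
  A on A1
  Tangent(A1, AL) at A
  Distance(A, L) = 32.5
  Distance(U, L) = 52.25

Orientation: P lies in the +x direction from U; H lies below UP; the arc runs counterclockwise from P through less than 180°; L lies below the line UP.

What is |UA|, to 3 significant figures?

47.8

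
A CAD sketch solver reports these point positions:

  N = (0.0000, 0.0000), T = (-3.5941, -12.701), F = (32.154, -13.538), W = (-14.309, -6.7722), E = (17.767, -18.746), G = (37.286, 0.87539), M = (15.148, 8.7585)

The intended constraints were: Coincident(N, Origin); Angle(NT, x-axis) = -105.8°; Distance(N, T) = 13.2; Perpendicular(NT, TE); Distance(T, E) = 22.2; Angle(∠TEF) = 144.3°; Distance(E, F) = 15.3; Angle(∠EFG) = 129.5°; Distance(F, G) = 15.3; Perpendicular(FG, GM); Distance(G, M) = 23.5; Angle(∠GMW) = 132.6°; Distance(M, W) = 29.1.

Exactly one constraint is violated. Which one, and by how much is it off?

Distance(M, W) = 29.1 — off by 4.20.

N = (0.00, 0.00) ✓; NT at -105.8° ✓; |NT| = 13.20 ✓; ∠(NT, TE) = 90.00° ✓; |TE| = 22.20 ✓; ∠TEF = 144.3° ✓; |EF| = 15.30 ✓; ∠EFG = 129.5° ✓; |FG| = 15.30 ✓; ∠(FG, GM) = 90.00° ✓; |GM| = 23.50 ✓; ∠GMW = 132.6° ✓; |MW| = 33.30 ✗.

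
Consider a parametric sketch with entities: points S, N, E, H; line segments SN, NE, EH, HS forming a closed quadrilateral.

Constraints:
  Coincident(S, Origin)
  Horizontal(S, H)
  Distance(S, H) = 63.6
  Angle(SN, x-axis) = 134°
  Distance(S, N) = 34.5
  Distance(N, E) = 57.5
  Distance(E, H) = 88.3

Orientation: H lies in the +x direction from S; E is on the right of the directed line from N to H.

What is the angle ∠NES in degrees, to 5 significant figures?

35.171°

S is at the origin; SH is horizontal with |SH| = 63.6 and H in +x, so H = (63.6, 0). SN runs at 134.0° with |SN| = 34.5, so N = (-23.966, 24.817). E is determined by |NE| = 57.5 and |EH| = 88.3 together: it lies at the intersection of circle(N, 57.5) and circle(H, 88.3). With |NH| = 91.015, the foot of the radical line on NH is 20.837 from N and the perpendicular offset is √(57.5² − 20.837²) = 53.592. Taking the right-of-NH solution: E = (-18.531, -32.425).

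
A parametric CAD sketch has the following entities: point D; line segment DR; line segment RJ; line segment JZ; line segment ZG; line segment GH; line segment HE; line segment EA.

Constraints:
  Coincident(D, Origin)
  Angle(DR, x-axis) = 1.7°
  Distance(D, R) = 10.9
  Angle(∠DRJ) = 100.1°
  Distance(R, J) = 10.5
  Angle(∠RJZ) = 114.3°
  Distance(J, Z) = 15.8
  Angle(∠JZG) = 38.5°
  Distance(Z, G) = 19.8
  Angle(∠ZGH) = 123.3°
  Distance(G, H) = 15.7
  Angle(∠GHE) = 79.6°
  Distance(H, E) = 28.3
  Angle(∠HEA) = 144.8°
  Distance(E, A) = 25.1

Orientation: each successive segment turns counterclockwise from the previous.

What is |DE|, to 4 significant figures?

33.65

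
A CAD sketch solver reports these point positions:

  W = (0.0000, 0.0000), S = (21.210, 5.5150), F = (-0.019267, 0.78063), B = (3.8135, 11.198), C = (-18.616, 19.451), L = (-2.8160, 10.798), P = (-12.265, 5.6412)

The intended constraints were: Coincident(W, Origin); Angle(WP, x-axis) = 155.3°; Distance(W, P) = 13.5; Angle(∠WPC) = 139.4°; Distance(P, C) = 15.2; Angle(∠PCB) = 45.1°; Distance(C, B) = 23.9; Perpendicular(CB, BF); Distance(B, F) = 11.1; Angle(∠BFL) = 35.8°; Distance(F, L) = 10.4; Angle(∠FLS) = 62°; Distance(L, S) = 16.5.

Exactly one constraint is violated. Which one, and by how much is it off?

Distance(L, S) = 16.5 — off by 8.10.

W = (0.00, 0.00) ✓; WP at 155.3° ✓; |WP| = 13.50 ✓; ∠WPC = 139.4° ✓; |PC| = 15.20 ✓; ∠PCB = 45.10° ✓; |CB| = 23.90 ✓; ∠(CB, BF) = 90.00° ✓; |BF| = 11.10 ✓; ∠BFL = 35.80° ✓; |FL| = 10.40 ✓; ∠FLS = 62.00° ✓; |LS| = 24.60 ✗.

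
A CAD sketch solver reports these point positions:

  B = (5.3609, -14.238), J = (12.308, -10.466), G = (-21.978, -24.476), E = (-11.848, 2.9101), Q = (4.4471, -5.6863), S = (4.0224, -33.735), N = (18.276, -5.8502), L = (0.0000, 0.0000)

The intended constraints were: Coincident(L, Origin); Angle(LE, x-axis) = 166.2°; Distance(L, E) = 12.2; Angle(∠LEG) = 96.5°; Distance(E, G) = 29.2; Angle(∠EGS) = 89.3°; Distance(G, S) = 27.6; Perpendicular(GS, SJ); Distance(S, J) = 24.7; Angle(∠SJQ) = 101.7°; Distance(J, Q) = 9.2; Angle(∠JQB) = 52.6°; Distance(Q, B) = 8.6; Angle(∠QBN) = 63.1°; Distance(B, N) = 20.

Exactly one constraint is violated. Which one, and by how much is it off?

Distance(B, N) = 20 — off by 4.60.

L = (0.00, 0.00) ✓; LE at 166.2° ✓; |LE| = 12.20 ✓; ∠LEG = 96.50° ✓; |EG| = 29.20 ✓; ∠EGS = 89.30° ✓; |GS| = 27.60 ✓; ∠(GS, SJ) = 90.00° ✓; |SJ| = 24.70 ✓; ∠SJQ = 101.7° ✓; |JQ| = 9.200 ✓; ∠JQB = 52.60° ✓; |QB| = 8.600 ✓; ∠QBN = 63.10° ✓; |BN| = 15.40 ✗.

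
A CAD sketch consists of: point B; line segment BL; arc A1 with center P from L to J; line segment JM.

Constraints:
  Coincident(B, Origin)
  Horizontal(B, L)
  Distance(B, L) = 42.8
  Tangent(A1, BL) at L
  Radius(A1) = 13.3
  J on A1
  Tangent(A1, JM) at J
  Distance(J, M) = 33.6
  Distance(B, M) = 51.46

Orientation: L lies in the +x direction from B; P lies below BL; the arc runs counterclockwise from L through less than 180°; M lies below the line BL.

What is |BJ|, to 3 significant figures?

31.8

Checks: |PJ| = 13.30 ✓; ∠(PJ, JM) = 90.00° ✓; |JM| = 33.60 ✓; |BM| = 51.46 ✓.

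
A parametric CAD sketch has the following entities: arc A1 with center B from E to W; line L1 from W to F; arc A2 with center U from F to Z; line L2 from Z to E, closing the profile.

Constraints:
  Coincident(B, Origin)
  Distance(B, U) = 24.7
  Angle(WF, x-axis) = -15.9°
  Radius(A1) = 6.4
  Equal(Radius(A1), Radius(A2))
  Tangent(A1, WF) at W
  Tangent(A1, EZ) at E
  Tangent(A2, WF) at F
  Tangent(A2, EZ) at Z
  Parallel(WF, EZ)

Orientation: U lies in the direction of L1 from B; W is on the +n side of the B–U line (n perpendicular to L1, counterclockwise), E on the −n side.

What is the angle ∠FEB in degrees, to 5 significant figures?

62.606°

The slot axis is L1's direction at -15.9°, so u = (cos -15.9°, sin -15.9°) = (0.96174, -0.27396) and n = (−sin -15.9°, cos -15.9°) = (0.27396, 0.96174). B is at the origin and U lies 24.7 along u from B, so U = 24.7·u = (23.755, -6.7668). Tangency of A1 to both parallel lines with radius 6.4 puts W and E at B ± 6.4·n: W = (1.7533, 6.1551), E = (-1.7533, -6.1551). Equal radii place F and Z the same way about U: F = U + 6.4·n = (25.508, -0.61165), Z = U − 6.4·n = (22.002, -12.922). Then cos ∠FEB = EF·EB / (|EF||EB|), giving 62.606°.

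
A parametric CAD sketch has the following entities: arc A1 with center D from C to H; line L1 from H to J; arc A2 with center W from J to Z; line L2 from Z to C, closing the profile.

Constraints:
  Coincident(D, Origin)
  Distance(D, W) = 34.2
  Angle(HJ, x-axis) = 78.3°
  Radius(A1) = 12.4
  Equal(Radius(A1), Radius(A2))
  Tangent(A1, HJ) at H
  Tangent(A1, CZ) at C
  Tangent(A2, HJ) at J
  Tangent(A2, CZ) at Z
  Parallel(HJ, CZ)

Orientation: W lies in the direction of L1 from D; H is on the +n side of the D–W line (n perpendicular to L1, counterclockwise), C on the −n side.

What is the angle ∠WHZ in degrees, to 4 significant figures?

16.02°

The slot axis is L1's direction at 78.3°, so u = (cos 78.3°, sin 78.3°) = (0.2028, 0.9792) and n = (−sin 78.3°, cos 78.3°) = (-0.9792, 0.2028). D is at the origin and W lies 34.2 along u from D, so W = 34.2·u = (6.935, 33.49). Tangency of A1 to both parallel lines with radius 12.4 puts H and C at D ± 12.4·n: H = (-12.14, 2.515), C = (12.14, -2.515). Equal radii place J and Z the same way about W: J = W + 12.4·n = (-5.207, 36.00), Z = W − 12.4·n = (19.08, 30.97). Then cos ∠WHZ = HW·HZ / (|HW||HZ|), giving 16.02°.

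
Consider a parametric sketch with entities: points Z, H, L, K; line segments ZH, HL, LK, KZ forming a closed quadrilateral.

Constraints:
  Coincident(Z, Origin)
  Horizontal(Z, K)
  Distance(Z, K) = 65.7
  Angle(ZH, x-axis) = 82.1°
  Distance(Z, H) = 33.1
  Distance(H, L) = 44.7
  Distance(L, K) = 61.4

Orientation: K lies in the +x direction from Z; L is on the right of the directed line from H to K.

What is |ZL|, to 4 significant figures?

13.10

Checks: |HL| = 44.70 ✓; |LK| = 61.40 ✓.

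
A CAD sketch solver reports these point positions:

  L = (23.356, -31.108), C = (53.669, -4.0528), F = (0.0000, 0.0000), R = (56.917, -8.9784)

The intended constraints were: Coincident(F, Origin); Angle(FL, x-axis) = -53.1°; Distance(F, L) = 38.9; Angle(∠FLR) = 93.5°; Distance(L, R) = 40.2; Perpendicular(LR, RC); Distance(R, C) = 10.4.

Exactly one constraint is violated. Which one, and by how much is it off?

Distance(R, C) = 10.4 — off by 4.50.

F = (0.00, 0.00) ✓; FL at -53.10° ✓; |FL| = 38.90 ✓; ∠FLR = 93.50° ✓; |LR| = 40.20 ✓; ∠(LR, RC) = 90.00° ✓; |RC| = 5.900 ✗.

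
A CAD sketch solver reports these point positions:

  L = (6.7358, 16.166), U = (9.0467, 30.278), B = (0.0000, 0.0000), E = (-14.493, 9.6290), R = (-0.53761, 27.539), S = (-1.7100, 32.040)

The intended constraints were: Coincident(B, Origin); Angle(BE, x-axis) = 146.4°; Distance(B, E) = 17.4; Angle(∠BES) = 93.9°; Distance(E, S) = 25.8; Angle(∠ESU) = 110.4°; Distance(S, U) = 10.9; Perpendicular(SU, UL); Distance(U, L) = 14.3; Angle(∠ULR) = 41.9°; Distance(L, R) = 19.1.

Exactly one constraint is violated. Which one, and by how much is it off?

Distance(L, R) = 19.1 — off by 5.60.

B = (0.00, 0.00) ✓; BE at 146.4° ✓; |BE| = 17.40 ✓; ∠BES = 93.90° ✓; |ES| = 25.80 ✓; ∠ESU = 110.4° ✓; |SU| = 10.90 ✓; ∠(SU, UL) = 90.00° ✓; |UL| = 14.30 ✓; ∠ULR = 41.90° ✓; |LR| = 13.50 ✗.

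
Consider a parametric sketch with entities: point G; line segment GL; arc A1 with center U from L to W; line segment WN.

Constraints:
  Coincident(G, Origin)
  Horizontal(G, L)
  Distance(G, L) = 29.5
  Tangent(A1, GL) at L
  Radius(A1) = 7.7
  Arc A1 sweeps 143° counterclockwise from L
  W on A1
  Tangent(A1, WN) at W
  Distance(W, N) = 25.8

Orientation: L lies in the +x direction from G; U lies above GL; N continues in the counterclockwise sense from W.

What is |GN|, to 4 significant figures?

32.34

G is at the origin; G and L share the same y with |GL| = 29.5 and L on the +x side, so L = (29.50, 0.000). Tangency of A1 to GL means the radius UL is perpendicular to GL, so U = L + (0, 7.7) = (29.50, 7.700). On A1, L sits at bearing -90° from U; a 143° counterclockwise sweep puts W at bearing 53°, so W = U + 7.7·(cos 53°, sin 53°) = (34.13, 13.85). Since A1 is tangent to WN there, UW ⟂ WN, so WN runs along (−sin 53°, cos 53°); with |WN| = 25.8, N = (13.53, 29.38). Then |GN| = |N − G| = 32.34.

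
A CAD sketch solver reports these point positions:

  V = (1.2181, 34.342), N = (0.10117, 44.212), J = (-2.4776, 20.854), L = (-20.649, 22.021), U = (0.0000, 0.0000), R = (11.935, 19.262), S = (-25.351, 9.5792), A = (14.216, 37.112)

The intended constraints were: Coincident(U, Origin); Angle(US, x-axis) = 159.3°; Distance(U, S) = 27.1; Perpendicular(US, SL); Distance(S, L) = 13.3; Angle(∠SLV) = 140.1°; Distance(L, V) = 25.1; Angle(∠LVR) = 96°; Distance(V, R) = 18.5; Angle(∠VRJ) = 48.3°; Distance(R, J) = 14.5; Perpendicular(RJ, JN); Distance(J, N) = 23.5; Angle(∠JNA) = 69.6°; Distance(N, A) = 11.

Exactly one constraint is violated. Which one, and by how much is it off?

Distance(N, A) = 11 — off by 4.80.

U = (0.00, 0.00) ✓; US at 159.3° ✓; |US| = 27.10 ✓; ∠(US, SL) = 90.00° ✓; |SL| = 13.30 ✓; ∠SLV = 140.1° ✓; |LV| = 25.10 ✓; ∠LVR = 96.00° ✓; |VR| = 18.50 ✓; ∠VRJ = 48.30° ✓; |RJ| = 14.50 ✓; ∠(RJ, JN) = 90.00° ✓; |JN| = 23.50 ✓; ∠JNA = 69.60° ✓; |NA| = 15.80 ✗.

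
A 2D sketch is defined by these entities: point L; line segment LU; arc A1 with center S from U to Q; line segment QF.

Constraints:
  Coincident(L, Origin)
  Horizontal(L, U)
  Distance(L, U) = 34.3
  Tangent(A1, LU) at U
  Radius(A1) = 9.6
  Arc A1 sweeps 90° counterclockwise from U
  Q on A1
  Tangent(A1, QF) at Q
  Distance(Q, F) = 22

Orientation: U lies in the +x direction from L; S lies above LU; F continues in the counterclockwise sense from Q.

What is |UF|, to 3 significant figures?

33.0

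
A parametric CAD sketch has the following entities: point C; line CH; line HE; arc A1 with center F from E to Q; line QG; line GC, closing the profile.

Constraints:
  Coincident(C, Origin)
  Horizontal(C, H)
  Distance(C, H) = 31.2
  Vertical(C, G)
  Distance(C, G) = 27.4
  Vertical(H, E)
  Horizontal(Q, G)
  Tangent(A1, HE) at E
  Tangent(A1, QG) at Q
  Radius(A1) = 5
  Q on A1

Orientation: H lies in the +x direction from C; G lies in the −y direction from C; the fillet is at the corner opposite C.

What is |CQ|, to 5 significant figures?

37.910

C is at the origin; C and H share the same y with |CH| = 31.2 and H on the +x side, so H = (31.200, 0.0000). CG is vertical with |CG| = 27.4 and G on the −y side, so G = (0.0000, -27.400). The virtual corner opposite C is at (31.200, -27.400). The tangent condition forces FE to be normal to HE and since A1 is tangent to QG there, FQ ⟂ QG, with radius 5.0, so the center F sits 5.0 in from both sides at F = (26.200, -22.400). That places the tangent points at E = (31.200, -22.400) on HE and Q = (26.200, -27.400) on QG. Then |CQ| = |Q − C| = 37.910.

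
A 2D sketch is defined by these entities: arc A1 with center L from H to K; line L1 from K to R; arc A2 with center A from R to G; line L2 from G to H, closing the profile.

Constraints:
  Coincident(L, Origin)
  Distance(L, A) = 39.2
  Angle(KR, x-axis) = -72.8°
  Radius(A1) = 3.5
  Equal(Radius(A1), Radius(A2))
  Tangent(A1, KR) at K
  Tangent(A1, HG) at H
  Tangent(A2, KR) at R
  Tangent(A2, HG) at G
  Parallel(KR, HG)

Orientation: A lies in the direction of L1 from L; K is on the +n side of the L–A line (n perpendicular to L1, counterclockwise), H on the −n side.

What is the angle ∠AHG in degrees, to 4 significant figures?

5.102°

The slot axis is L1's direction at -72.8°, so u = (cos -72.8°, sin -72.8°) = (0.2957, -0.9553) and n = (−sin -72.8°, cos -72.8°) = (0.9553, 0.2957). L is at the origin and A lies 39.2 along u from L, so A = 39.2·u = (11.59, -37.45). Tangency of A1 to both parallel lines with radius 3.5 puts K and H at L ± 3.5·n: K = (3.343, 1.035), H = (-3.343, -1.035). Equal radii place R and G the same way about A: R = A + 3.5·n = (14.94, -36.41), G = A − 3.5·n = (8.248, -38.48). Then cos ∠AHG = HA·HG / (|HA||HG|), giving 5.102°.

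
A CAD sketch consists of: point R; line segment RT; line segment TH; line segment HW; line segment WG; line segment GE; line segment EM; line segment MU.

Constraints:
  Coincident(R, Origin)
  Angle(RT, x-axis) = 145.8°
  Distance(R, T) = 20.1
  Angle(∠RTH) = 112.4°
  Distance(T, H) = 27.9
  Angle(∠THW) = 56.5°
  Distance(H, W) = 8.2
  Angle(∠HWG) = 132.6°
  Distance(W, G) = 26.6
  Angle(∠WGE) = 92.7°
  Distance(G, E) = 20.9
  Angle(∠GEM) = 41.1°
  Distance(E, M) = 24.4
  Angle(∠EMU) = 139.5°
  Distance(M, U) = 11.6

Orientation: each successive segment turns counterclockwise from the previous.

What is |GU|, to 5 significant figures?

18.541

∠GEM = 41.1° gives EM at -109.50° from the x-axis; with |EM| = 24.4, M = (-23.969, 0.10046). ∠EMU = 139.5° gives MU at -69.000° from the x-axis; with |MU| = 11.6, U = (-19.812, -10.729). Then |GU| = |U − G| = 18.541.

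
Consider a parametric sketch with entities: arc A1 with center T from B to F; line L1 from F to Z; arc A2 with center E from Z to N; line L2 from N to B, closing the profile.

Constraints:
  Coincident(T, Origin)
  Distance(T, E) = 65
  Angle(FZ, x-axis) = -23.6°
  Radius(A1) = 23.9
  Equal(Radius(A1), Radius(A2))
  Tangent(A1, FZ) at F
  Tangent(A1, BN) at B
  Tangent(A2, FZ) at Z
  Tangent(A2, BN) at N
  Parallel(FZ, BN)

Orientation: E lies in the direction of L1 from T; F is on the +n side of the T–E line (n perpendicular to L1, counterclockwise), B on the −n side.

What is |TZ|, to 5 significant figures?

69.255

Tangency of A1 to both parallel lines with radius 23.9 puts F and B at T ± 23.9·n: F = (9.5683, 21.901), B = (-9.5683, -21.901). Equal radii place Z and N the same way about E: Z = E + 23.9·n = (69.132, -4.1216), N = E − 23.9·n = (49.995, -47.924). Then |TZ| = |Z − T| = 69.255.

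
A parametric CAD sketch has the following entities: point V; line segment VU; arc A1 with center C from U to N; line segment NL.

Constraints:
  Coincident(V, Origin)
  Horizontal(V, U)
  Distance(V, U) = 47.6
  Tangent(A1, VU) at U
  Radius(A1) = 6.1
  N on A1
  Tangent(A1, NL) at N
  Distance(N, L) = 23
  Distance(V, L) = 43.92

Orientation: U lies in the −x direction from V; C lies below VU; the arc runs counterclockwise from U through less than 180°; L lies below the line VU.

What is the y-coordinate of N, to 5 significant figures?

-10.522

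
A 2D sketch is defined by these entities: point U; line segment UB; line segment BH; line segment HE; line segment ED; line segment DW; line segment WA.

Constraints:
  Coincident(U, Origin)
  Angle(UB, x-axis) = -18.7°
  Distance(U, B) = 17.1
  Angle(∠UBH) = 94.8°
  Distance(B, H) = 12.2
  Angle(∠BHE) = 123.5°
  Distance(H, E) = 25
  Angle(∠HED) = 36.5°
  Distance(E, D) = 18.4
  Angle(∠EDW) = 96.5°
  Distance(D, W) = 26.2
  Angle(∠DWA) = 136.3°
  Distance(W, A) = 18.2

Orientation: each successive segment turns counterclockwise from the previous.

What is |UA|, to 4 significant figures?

49.26

∠EDW = 96.5° gives DW at -10.00° from the x-axis; with |DW| = 26.2, W = (32.12, 3.757). ∠DWA = 136.3° gives WA at 33.70° from the x-axis; with |WA| = 18.2, A = (47.27, 13.86). Then |UA| = |A − U| = 49.26.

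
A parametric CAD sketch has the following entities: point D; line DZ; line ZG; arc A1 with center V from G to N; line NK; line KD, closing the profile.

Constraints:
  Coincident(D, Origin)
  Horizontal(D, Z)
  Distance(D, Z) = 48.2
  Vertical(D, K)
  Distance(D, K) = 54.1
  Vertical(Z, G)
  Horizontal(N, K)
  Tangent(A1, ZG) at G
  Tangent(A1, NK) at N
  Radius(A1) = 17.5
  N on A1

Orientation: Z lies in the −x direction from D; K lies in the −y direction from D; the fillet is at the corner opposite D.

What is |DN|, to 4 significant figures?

62.20

The virtual corner opposite D is at (-48.20, -54.10). Since A1 is tangent to ZG there, VG ⟂ ZG and A1 meets NK tangentially, so VN is at right angles to NK, with radius 17.5, so the center V sits 17.5 in from both sides at V = (-30.70, -36.60). That places the tangent points at G = (-48.20, -36.60) on ZG and N = (-30.70, -54.10) on NK. Then |DN| = |N − D| = 62.20.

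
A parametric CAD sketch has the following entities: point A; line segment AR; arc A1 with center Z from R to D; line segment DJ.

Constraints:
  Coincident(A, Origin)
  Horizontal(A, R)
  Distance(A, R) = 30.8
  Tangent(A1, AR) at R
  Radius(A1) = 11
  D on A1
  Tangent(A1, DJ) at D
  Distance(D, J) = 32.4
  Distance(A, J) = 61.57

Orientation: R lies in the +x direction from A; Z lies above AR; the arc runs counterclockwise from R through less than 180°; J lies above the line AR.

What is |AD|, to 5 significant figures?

42.921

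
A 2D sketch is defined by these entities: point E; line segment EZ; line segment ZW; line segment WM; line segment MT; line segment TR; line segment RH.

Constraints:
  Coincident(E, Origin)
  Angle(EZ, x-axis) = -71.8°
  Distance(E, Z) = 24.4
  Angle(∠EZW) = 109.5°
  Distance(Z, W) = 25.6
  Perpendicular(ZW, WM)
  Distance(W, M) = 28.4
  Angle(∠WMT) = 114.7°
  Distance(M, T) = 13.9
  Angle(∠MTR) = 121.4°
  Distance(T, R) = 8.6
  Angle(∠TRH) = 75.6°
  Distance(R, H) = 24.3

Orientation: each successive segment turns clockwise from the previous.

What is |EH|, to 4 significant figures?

33.57

∠MTR = 121.4° gives TR at 3.800° from the x-axis; with |TR| = 8.6, R = (-14.98, -3.475). ∠TRH = 75.6° gives RH at -100.6° from the x-axis; with |RH| = 24.3, H = (-19.45, -27.36). Then |EH| = |H − E| = 33.57.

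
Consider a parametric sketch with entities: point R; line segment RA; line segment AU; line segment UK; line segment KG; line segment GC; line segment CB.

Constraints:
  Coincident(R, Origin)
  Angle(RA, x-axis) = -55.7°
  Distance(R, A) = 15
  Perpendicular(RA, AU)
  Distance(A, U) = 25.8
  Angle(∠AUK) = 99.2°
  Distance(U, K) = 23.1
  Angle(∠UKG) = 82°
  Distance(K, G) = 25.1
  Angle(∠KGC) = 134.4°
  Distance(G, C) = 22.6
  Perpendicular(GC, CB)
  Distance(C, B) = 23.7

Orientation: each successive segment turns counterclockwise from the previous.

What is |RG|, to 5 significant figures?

9.4188

R is at the origin; RA runs at -55.7° with length 15.0, so A = (8.4529, -12.391). RA ⟂ AU, so AU runs at 34.300°; with |AU| = 25.8, U = (29.766, 2.1475). ∠AUK = 99.2° gives UK at 115.10° from the x-axis; with |UK| = 23.1, K = (19.967, 23.066). ∠UKG = 82.0° gives KG at -146.90° from the x-axis; with |KG| = 25.1, G = (-1.0595, 9.3590). Then |RG| = |G − R| = 9.4188.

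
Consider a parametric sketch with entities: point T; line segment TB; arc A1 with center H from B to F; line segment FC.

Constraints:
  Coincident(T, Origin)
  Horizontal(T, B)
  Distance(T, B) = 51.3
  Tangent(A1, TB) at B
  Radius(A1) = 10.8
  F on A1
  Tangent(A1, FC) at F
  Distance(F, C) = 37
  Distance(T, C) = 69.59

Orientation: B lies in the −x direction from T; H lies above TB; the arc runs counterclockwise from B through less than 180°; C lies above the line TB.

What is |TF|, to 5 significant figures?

42.874

Checks: T = (0.00, 0.00) ✓; |HF| = 10.80 ✓; ∠(HF, FC) = 90.00° ✓; |FC| = 37.00 ✓; |TC| = 69.59 ✓.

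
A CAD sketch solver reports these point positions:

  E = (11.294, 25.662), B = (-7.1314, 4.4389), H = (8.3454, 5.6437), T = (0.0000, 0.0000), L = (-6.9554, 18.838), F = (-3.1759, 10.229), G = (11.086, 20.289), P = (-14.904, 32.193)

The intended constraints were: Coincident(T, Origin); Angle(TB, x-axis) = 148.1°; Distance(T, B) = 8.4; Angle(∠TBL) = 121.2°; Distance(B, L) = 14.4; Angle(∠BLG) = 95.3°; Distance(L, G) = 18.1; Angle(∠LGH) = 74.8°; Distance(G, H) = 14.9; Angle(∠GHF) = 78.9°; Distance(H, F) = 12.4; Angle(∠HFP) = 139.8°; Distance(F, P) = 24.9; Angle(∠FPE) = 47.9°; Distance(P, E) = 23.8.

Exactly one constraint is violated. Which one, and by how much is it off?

Distance(P, E) = 23.8 — off by 3.20.

T = (0.00, 0.00) ✓; TB at 148.1° ✓; |TB| = 8.400 ✓; ∠TBL = 121.2° ✓; |BL| = 14.40 ✓; ∠BLG = 95.30° ✓; |LG| = 18.10 ✓; ∠LGH = 74.80° ✓; |GH| = 14.90 ✓; ∠GHF = 78.90° ✓; |HF| = 12.40 ✓; ∠HFP = 139.8° ✓; |FP| = 24.90 ✓; ∠FPE = 47.90° ✓; |PE| = 27.00 ✗.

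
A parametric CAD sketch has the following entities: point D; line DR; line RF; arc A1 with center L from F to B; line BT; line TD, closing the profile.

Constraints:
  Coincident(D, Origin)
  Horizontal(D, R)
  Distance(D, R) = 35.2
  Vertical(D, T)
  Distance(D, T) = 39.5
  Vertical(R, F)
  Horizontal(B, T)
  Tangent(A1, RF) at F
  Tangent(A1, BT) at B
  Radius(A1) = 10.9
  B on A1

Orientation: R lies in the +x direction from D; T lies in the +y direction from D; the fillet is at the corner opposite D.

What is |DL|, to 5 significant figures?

37.529

D and T share the same x with |DT| = 39.5 and T on the +y side, so T = (0.0000, 39.500). The virtual corner opposite D is at (35.200, 39.500). A1 meets RF tangentially, so LF is at right angles to RF and since A1 is tangent to BT there, LB ⟂ BT, with radius 10.9, so the center L sits 10.9 in from both sides at L = (24.300, 28.600). Then |DL| = |L − D| = 37.529.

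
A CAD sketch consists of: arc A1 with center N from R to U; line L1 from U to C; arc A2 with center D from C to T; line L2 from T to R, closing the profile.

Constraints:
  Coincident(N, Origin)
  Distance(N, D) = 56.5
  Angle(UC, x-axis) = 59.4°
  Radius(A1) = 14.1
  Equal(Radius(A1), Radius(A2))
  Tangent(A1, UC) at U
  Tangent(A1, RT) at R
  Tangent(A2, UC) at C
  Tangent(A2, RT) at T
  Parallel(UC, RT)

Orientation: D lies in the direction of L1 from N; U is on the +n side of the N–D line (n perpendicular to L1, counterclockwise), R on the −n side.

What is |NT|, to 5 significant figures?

58.233

The slot axis is L1's direction at 59.4°, so u = (cos 59.4°, sin 59.4°) = (0.50904, 0.86074) and n = (−sin 59.4°, cos 59.4°) = (-0.86074, 0.50904). N is at the origin and D lies 56.5 along u from N, so D = 56.5·u = (28.761, 48.632). Tangency of A1 to both parallel lines with radius 14.1 puts U and R at N ± 14.1·n: U = (-12.136, 7.1775), R = (12.136, -7.1775). Equal radii place C and T the same way about D: C = D + 14.1·n = (16.624, 55.809), T = D − 14.1·n = (40.897, 41.454). Then |NT| = |T − N| = 58.233.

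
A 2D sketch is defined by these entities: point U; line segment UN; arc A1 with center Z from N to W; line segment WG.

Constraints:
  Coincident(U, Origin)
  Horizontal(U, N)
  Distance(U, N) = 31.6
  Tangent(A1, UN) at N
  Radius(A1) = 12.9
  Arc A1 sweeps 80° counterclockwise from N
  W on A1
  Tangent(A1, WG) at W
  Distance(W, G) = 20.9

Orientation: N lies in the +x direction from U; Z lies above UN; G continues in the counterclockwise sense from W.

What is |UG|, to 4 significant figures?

57.22

U is at the origin; U and N share the same y with |UN| = 31.6 and N on the +x side, so N = (31.60, 0.000). A1 meets UN tangentially, so ZN is at right angles to UN, so Z = N + (0, 12.9) = (31.60, 12.90). On A1, N sits at bearing -90° from Z; an 80° counterclockwise sweep puts W at bearing -10°, so W = Z + 12.9·(cos -10°, sin -10°) = (44.30, 10.66). Tangency of A1 to WG means the radius ZW is perpendicular to WG, so WG runs along (−sin -10°, cos -10°); with |WG| = 20.9, G = (47.93, 31.24). Then |UG| = |G − U| = 57.22.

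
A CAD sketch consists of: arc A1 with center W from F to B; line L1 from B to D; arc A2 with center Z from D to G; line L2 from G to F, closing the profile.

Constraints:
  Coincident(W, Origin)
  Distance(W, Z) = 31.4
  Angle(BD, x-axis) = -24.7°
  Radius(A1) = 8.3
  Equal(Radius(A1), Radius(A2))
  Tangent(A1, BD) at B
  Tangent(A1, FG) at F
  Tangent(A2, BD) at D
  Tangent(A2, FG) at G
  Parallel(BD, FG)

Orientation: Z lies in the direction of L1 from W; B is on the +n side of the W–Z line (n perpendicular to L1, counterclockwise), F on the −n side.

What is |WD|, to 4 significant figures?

32.48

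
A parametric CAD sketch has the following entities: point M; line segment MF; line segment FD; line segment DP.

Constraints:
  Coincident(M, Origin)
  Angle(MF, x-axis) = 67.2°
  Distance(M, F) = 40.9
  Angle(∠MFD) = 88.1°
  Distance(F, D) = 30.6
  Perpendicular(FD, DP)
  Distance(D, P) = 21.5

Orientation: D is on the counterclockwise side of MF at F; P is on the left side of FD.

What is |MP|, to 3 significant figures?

35.1

∠MFD = 88.1°, so FD runs at 67.2° + (180° − 88.1°) = 159° from the x-axis; with |FD| = 30.6, D = F + 30.6·(cos 159°, sin 159°) = (-12.7, 48.6). FD ⟂ DP; with |DP| = 21.5 on the left of FD, P = D + 21.5·(-0.357, -0.934) = (-20.4, 28.5). Then |MP| = |P − M| = 35.1.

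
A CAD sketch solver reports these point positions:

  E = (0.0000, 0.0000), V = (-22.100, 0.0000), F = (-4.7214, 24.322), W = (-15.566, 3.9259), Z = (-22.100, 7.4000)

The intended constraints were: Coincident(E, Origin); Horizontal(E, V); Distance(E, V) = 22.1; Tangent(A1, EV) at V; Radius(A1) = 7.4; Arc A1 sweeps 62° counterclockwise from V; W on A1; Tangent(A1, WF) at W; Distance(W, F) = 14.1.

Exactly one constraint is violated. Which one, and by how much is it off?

Distance(W, F) = 14.1 — off by 9.00.

E = (0.00, 0.00) ✓; E.y = 0.00, V.y = 0.00 ✓; |EV| = 22.10 ✓; ∠(ZV, VE) = 90.00° ✓; |ZV| = 7.400 ✓; bearing(Z→W) − bearing(Z→V) = 62.00° ✓; |ZW| = 7.400 ✓; ∠(ZW, WF) = 90.00° ✓; |WF| = 23.10 ✗.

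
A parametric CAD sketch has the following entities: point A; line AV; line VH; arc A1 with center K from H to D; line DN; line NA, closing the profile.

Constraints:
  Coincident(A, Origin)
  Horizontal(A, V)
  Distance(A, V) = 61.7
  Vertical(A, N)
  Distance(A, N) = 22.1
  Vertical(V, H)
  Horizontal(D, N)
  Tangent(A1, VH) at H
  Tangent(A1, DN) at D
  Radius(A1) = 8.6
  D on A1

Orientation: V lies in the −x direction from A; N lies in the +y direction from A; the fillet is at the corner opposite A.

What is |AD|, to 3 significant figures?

57.5

A is at the origin; A and V share the same y with |AV| = 61.7 and V on the −x side, so V = (-61.7, 0.00). A and N share the same x with |AN| = 22.1 and N on the +y side, so N = (0.00, 22.1). The virtual corner opposite A is at (-61.7, 22.1). Since A1 is tangent to VH there, KH ⟂ VH and tangency of A1 to DN means the radius KD is perpendicular to DN, with radius 8.6, so the center K sits 8.6 in from both sides at K = (-53.1, 13.5). That places the tangent points at H = (-61.7, 13.5) on VH and D = (-53.1, 22.1) on DN. Then |AD| = |D − A| = 57.5.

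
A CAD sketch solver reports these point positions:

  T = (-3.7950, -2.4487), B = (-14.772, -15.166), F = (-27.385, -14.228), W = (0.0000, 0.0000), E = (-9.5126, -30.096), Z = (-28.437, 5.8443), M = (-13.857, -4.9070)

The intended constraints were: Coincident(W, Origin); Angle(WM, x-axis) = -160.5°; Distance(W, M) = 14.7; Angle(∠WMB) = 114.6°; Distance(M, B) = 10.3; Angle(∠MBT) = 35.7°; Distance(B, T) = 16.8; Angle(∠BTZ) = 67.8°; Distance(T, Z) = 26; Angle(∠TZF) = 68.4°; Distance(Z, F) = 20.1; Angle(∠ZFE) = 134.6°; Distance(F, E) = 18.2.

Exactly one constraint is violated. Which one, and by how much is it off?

Distance(F, E) = 18.2 — off by 5.70.

W = (0.00, 0.00) ✓; WM at -160.5° ✓; |WM| = 14.70 ✓; ∠WMB = 114.6° ✓; |MB| = 10.30 ✓; ∠MBT = 35.70° ✓; |BT| = 16.80 ✓; ∠BTZ = 67.80° ✓; |TZ| = 26.00 ✓; ∠TZF = 68.40° ✓; |ZF| = 20.10 ✓; ∠ZFE = 134.6° ✓; |FE| = 23.90 ✗.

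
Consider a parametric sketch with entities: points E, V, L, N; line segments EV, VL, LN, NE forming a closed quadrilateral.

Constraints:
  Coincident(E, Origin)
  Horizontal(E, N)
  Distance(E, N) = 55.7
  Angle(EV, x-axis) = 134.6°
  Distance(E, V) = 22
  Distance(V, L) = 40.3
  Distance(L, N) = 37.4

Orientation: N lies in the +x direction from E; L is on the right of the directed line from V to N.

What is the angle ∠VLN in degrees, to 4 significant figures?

139.3°

Checks: |VL| = 40.30 ✓; |LN| = 37.40 ✓.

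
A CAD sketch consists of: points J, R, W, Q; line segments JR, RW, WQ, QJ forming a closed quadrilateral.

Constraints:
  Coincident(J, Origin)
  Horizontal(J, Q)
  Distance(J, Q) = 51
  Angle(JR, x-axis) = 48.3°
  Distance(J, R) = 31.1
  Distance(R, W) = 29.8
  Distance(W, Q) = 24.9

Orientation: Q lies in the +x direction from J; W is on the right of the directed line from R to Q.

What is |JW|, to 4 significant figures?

27.47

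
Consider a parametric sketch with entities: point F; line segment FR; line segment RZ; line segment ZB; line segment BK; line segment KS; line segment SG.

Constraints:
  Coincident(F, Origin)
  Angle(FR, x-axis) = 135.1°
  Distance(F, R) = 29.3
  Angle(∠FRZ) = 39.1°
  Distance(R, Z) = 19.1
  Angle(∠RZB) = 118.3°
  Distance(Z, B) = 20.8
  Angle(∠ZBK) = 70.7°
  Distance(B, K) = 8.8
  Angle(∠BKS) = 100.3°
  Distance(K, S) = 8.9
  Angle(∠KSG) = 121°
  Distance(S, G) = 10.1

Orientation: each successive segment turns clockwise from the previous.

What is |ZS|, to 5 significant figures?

11.429

F is at the origin; FR runs at 135.1° with length 29.3, so R = (-20.754, 20.682). ∠FRZ = 39.1° gives RZ at -5.8000° from the x-axis; with |RZ| = 19.1, Z = (-1.7521, 18.752). ∠RZB = 118.3° gives ZB at -67.500° from the x-axis; with |ZB| = 20.8, B = (6.2077, -0.46483). ∠ZBK = 70.7° gives BK at -176.80° from the x-axis; with |BK| = 8.8, K = (-2.5786, -0.95606). ∠BKS = 100.3° gives KS at 103.50° from the x-axis; with |KS| = 8.9, S = (-4.6563, 7.6980). Then |ZS| = |S − Z| = 11.429.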